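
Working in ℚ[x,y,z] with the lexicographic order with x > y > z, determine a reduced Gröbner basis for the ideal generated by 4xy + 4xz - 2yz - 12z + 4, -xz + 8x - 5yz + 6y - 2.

The reduced Gröbner basis is the canonical form of the ideal for this ordering.

f_1 = 4xy + 4xz - 2yz - 12z + 4, LT = xy.
f_2 = -xz + 8x - 5yz + 6y - 2, LT = xz.

S(f_1,f_2): lcm = xyz. S = 8xy + xz² - 5y²z + 6y² - ½yz² - 2y - 3z² + z.
  reduce S modulo (f_1, f_2):
  remainder -5y²z + 6y² - 11/2yz² + 10yz - 2y - 3z² + 23z - 8 ≠ 0; add g_3 = -5y²z + 6y² - 11/2yz² + 10yz - 2y - 3z² + 23z - 8 to the basis.

The other S-polynomials (S(f_1,g_3), S(f_2,g_3)) all reduce to 0 modulo the current basis, so we have a Gröbner basis.

G = {xy + 8x - 11/2yz + 6y - 3z - 1, xz - 8x + 5yz - 6y + 2, y²z - 6/5y² + 11/10yz² - 2yz + ⅖y + ⅗z² - 23/5z + 8/5}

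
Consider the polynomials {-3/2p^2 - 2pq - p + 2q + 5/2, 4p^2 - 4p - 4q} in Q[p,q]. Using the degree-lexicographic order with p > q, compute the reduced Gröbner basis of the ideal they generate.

f_1 = -3/2p^2 - 2pq - p + 2q + 5/2, LT = p^2.
f_2 = 4p^2 - 4p - 4q, LT = p^2.

S(f_1,f_2): lcm = p^2. S = 4/3pq + 5/3p - 1/3q - 5/3.
  leading term pq: no divisor's leading term divides it; move 4/3pq to the remainder.
  leading term p: no divisor's leading term divides it; move 5/3p to the remainder.
  leading term q: no divisor's leading term divides it; move -1/3q to the remainder.
  leading term 1: no divisor's leading term divides it; move -5/3 to the remainder.
  remainder 4/3pq + 5/3p - 1/3q - 5/3 ≠ 0; add g_3 = 4/3pq + 5/3p - 1/3q - 5/3 to the basis.

S(f_1,g_3): lcm = p^2q. S = 4/3pq^2 - 5/4p^2 + 11/12pq - 4/3q^2 + 5/4p - 5/3q.
  leading term pq^2: subtract (q)·g_3 from 4/3pq^2 - 5/4p^2 + 11/12pq - 4/3q^2 + 5/4p - 5/3q → -5/4p^2 - 3/4pq - q^2 + 5/4p
  leading term p^2: subtract (5/6)·f_1 from -5/4p^2 - 3/4pq - q^2 + 5/4p → 11/12pq - q^2 + 25/12p - 5/3q - 25/12
  leading term pq: subtract (11/16)·g_3 from 11/12pq - q^2 + 25/12p - 5/3q - 25/12 → -q^2 + 15/16p - 23/16q - 15/16
  leading term q^2: no divisor's leading term divides it; move -q^2 to the remainder.
  leading term p: no divisor's leading term divides it; move 15/16p to the remainder.
  leading term q: no divisor's leading term divides it; move -23/16q to the remainder.
  leading term 1: no divisor's leading term divides it; move -15/16 to the remainder.
  remainder -q^2 + 15/16p - 23/16q - 15/16 ≠ 0; add g_4 = -q^2 + 15/16p - 23/16q - 15/16 to the basis.

S(f_2,g_3): lcm = p^2q. S = -5/4p^2 - 3/4pq - q^2 + 5/4p.
  leading term p^2: subtract (5/6)·f_1 from -5/4p^2 - 3/4pq - q^2 + 5/4p → 11/12pq - q^2 + 25/12p - 5/3q - 25/12
  leading term pq: subtract (11/16)·g_3 from 11/12pq - q^2 + 25/12p - 5/3q - 25/12 → -q^2 + 15/16p - 23/16q - 15/16
  leading term q^2: subtract (1)·g_4 from -q^2 + 15/16p - 23/16q - 15/16 → 0
  remainder 0.

S(f_1,g_4): leading monomials are coprime, so the S-polynomial reduces to 0 (Buchberger's first criterion).
S(f_2,g_4): leading monomials are coprime, so the S-polynomial reduces to 0 (Buchberger's first criterion).
S(g_3,g_4): lcm = pq^2. S = 15/16p^2 - 3/16pq - 1/4q^2 - 15/16p - 5/4q.
  leading term p^2: subtract (-5/8)·f_1 from 15/16p^2 - 3/16pq - 1/4q^2 - 15/16p - 5/4q → -23/16pq - 1/4q^2 - 25/16p + 25/16
  leading term pq: subtract (-69/64)·g_3 from -23/16pq - 1/4q^2 - 25/16p + 25/16 → -1/4q^2 + 15/64p - 23/64q - 15/64
  leading term q^2: subtract (1/4)·g_4 from -1/4q^2 + 15/64p - 23/64q - 15/64 → 0
  remainder 0.

Every S-polynomial of the final basis reduces to 0, so we have a Gröbner basis.
Inter-reduce: drop elements whose leading term is divisible by another's, tail-reduce, and make monic.

G = {p^2 - p - q, pq + 5/4p - 1/4q - 5/4, q^2 - 15/16p + 23/16q + 15/16}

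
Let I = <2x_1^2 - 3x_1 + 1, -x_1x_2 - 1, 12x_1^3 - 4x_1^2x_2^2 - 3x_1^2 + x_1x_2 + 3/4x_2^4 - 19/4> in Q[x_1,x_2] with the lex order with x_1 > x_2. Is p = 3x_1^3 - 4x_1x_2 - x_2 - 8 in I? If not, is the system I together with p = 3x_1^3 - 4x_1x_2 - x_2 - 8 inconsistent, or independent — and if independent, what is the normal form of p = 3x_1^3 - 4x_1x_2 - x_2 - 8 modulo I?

First compute the reduced Gröbner basis of I by Buchberger's algorithm.
f_1 = 2x_1^2 - 3x_1 + 1, LT = x_1^2.
f_2 = -x_1x_2 - 1, LT = x_1x_2.
f_3 = 12x_1^3 - 4x_1^2x_2^2 - 3x_1^2 + x_1x_2 + 3/4x_2^4 - 19/4, LT = x_1^3.

S(f_1,f_2): lcm = x_1^2x_2. S = -3/2x_1x_2 - x_1 + 1/2x_2.
  leading term x_1x_2: subtract (3/2)·f_2 from -3/2x_1x_2 - x_1 + 1/2x_2 → -x_1 + 1/2x_2 + 3/2
  leading term x_1: no divisor's leading term divides it; move -x_1 to the remainder.
  leading term x_2: no divisor's leading term divides it; move 1/2x_2 to the remainder.
  leading term 1: no divisor's leading term divides it; move 3/2 to the remainder.
  remainder -x_1 + 1/2x_2 + 3/2 ≠ 0; add h_4 = -x_1 + 1/2x_2 + 3/2 to the basis.

S(f_1,f_3): lcm = x_1^3. S = 1/3x_1^2x_2^2 - 5/4x_1^2 - 1/12x_1x_2 + 1/2x_1 - 1/16x_2^4 + 19/48.
  leading term x_1^2x_2^2: subtract (1/6x_2^2)·f_1 from 1/3x_1^2x_2^2 - 5/4x_1^2 - 1/12x_1x_2 + 1/2x_1 - 1/16x_2^4 + 19/48 → -5/4x_1^2 + 1/2x_1x_2^2 - 1/12x_1x_2 + 1/2x_1 - 1/16x_2^4 - 1/6x_2^2 + 19/48
  leading term x_1^2: subtract (-5/8)·f_1 from -5/4x_1^2 + 1/2x_1x_2^2 - 1/12x_1x_2 + 1/2x_1 - 1/16x_2^4 - 1/6x_2^2 + 19/48 → 1/2x_1x_2^2 - 1/12x_1x_2 - 11/8x_1 - 1/16x_2^4 - 1/6x_2^2 + 49/48
  leading term x_1x_2^2: subtract (-1/2x_2)·f_2 from 1/2x_1x_2^2 - 1/12x_1x_2 - 11/8x_1 - 1/16x_2^4 - 1/6x_2^2 + 49/48 → -1/12x_1x_2 - 11/8x_1 - 1/16x_2^4 - 1/6x_2^2 - 1/2x_2 + 49/48
  leading term x_1x_2: subtract (1/12)·f_2 from -1/12x_1x_2 - 11/8x_1 - 1/16x_2^4 - 1/6x_2^2 - 1/2x_2 + 49/48 → -11/8x_1 - 1/16x_2^4 - 1/6x_2^2 - 1/2x_2 + 53/48
  leading term x_1: subtract (11/8)·h_4 from -11/8x_1 - 1/16x_2^4 - 1/6x_2^2 - 1/2x_2 + 53/48 → -1/16x_2^4 - 1/6x_2^2 - 19/16x_2 - 23/24
  leading term x_2^4: no divisor's leading term divides it; move -1/16x_2^4 to the remainder.
  leading term x_2^2: no divisor's leading term divides it; move -1/6x_2^2 to the remainder.
  leading term x_2: no divisor's leading term divides it; move -19/16x_2 to the remainder.
  leading term 1: no divisor's leading term divides it; move -23/24 to the remainder.
  remainder -1/16x_2^4 - 1/6x_2^2 - 19/16x_2 - 23/24 ≠ 0; add h_5 = -1/16x_2^4 - 1/6x_2^2 - 19/16x_2 - 23/24 to the basis.

S(f_2,f_3): lcm = x_1^3x_2. S = 1/3x_1^2x_2^3 + 1/4x_1^2x_2 + x_1^2 - 1/12x_1x_2^2 - 1/16x_2^5 + 19/48x_2.
  leading term x_1^2x_2^3: subtract (1/6x_2^3)·f_1 from 1/3x_1^2x_2^3 + 1/4x_1^2x_2 + x_1^2 - 1/12x_1x_2^2 - 1/16x_2^5 + 19/48x_2 → 1/4x_1^2x_2 + x_1^2 + 1/2x_1x_2^3 - 1/12x_1x_2^2 - 1/16x_2^5 - 1/6x_2^3 + 19/48x_2
  leading term x_1^2x_2: subtract (1/8x_2)·f_1 from 1/4x_1^2x_2 + x_1^2 + 1/2x_1x_2^3 - 1/12x_1x_2^2 - 1/16x_2^5 - 1/6x_2^3 + 19/48x_2 → x_1^2 + 1/2x_1x_2^3 - 1/12x_1x_2^2 + 3/8x_1x_2 - 1/16x_2^5 - 1/6x_2^3 + 13/48x_2
  leading term x_1^2: subtract (1/2)·f_1 from x_1^2 + 1/2x_1x_2^3 - 1/12x_1x_2^2 + 3/8x_1x_2 - 1/16x_2^5 - 1/6x_2^3 + 13/48x_2 → 1/2x_1x_2^3 - 1/12x_1x_2^2 + 3/8x_1x_2 + 3/2x_1 - 1/16x_2^5 - 1/6x_2^3 + 13/48x_2 - 1/2
  leading term x_1x_2^3: subtract (-1/2x_2^2)·f_2 from 1/2x_1x_2^3 - 1/12x_1x_2^2 + 3/8x_1x_2 + 3/2x_1 - 1/16x_2^5 - 1/6x_2^3 + 13/48x_2 - 1/2 → -1/12x_1x_2^2 + 3/8x_1x_2 + 3/2x_1 - 1/16x_2^5 - 1/6x_2^3 - 1/2x_2^2 + 13/48x_2 - 1/2
  leading term x_1x_2^2: subtract (1/12x_2)·f_2 from -1/12x_1x_2^2 + 3/8x_1x_2 + 3/2x_1 - 1/16x_2^5 - 1/6x_2^3 - 1/2x_2^2 + 13/48x_2 - 1/2 → 3/8x_1x_2 + 3/2x_1 - 1/16x_2^5 - 1/6x_2^3 - 1/2x_2^2 + 17/48x_2 - 1/2
  leading term x_1x_2: subtract (-3/8)·f_2 from 3/8x_1x_2 + 3/2x_1 - 1/16x_2^5 - 1/6x_2^3 - 1/2x_2^2 + 17/48x_2 - 1/2 → 3/2x_1 - 1/16x_2^5 - 1/6x_2^3 - 1/2x_2^2 + 17/48x_2 - 7/8
  leading term x_1: subtract (-3/2)·h_4 from 3/2x_1 - 1/16x_2^5 - 1/6x_2^3 - 1/2x_2^2 + 17/48x_2 - 7/8 → -1/16x_2^5 - 1/6x_2^3 - 1/2x_2^2 + 53/48x_2 + 11/8
  leading term x_2^5: subtract (x_2)·h_5 from -1/16x_2^5 - 1/6x_2^3 - 1/2x_2^2 + 53/48x_2 + 11/8 → 11/16x_2^2 + 33/16x_2 + 11/8
  leading term x_2^2: no divisor's leading term divides it; move 11/16x_2^2 to the remainder.
  leading term x_2: no divisor's leading term divides it; move 33/16x_2 to the remainder.
  leading term 1: no divisor's leading term divides it; move 11/8 to the remainder.
  remainder 11/16x_2^2 + 33/16x_2 + 11/8 ≠ 0; add h_6 = 11/16x_2^2 + 33/16x_2 + 11/8 to the basis.

S(f_2,h_5): lcm = x_1x_2^4. S = -8/3x_1x_2^2 - 19x_1x_2 - 46/3x_1 + x_2^3.
  leading term x_1x_2^2: subtract (8/3x_2)·f_2 from -8/3x_1x_2^2 - 19x_1x_2 - 46/3x_1 + x_2^3 → -19x_1x_2 - 46/3x_1 + x_2^3 + 8/3x_2
  leading term x_1x_2: subtract (19)·f_2 from -19x_1x_2 - 46/3x_1 + x_2^3 + 8/3x_2 → -46/3x_1 + x_2^3 + 8/3x_2 + 19
  leading term x_1: subtract (46/3)·h_4 from -46/3x_1 + x_2^3 + 8/3x_2 + 19 → x_2^3 - 5x_2 - 4
  leading term x_2^3: subtract (16/11x_2)·h_6 from x_2^3 - 5x_2 - 4 → -3x_2^2 - 7x_2 - 4
  leading term x_2^2: subtract (-48/11)·h_6 from -3x_2^2 - 7x_2 - 4 → 2x_2 + 2
  leading term x_2: no divisor's leading term divides it; move 2x_2 to the remainder.
  leading term 1: no divisor's leading term divides it; move 2 to the remainder.
  remainder 2x_2 + 2 ≠ 0; add h_7 = 2x_2 + 2 to the basis.

The other S-polynomials (S(f_1,h_4), S(f_2,h_4), S(f_3,h_4), S(f_1,h_5), S(f_3,h_5), S(h_4,h_5), S(f_1,h_6), S(f_2,h_6), S(f_3,h_6), S(h_4,h_6), S(h_5,h_6), S(f_1,h_7), S(f_2,h_7), S(f_3,h_7), S(h_4,h_7), S(h_5,h_7), S(h_6,h_7)) all reduce to 0 modulo the current basis, so we have a Gröbner basis.
Inter-reduce: drop elements whose leading term is divisible by another's, tail-reduce, and make monic.
Reduced Gröbner basis: {x_1 - 1, x_2 + 1}.
Label its elements g_1 = x_1 - 1, g_2 = x_2 + 1.

Reduce p = 3x_1^3 - 4x_1x_2 - x_2 - 8 modulo G:
  leading term x_1^3: subtract (3x_1^2)·g_1 from 3x_1^3 - 4x_1x_2 - x_2 - 8 → 3x_1^2 - 4x_1x_2 - x_2 - 8
  leading term x_1^2: subtract (3x_1)·g_1 from 3x_1^2 - 4x_1x_2 - x_2 - 8 → -4x_1x_2 + 3x_1 - x_2 - 8
  leading term x_1x_2: subtract (-4x_2)·g_1 from -4x_1x_2 + 3x_1 - x_2 - 8 → 3x_1 - 5x_2 - 8
  leading term x_1: subtract (3)·g_1 from 3x_1 - 5x_2 - 8 → -5x_2 - 5
  leading term x_2: subtract (-5)·g_2 from -5x_2 - 5 → 0
  normal form = 0.
Since the normal form is 0, p ∈ I.

3x_1^3 - 4x_1x_2 - x_2 - 8 lies in I (it reduces to 0).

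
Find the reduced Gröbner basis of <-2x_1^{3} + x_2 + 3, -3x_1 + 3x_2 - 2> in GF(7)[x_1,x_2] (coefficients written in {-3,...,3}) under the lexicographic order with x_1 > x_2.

G = {x_1 - x_2 + 3, x_2^{3} - 2x_2^{2} + 2x_2 + 3}

f_1 = -2x_1^{3} + x_2 + 3, LT = x_1^{3}.
f_2 = -3x_1 + 3x_2 - 2, LT = x_1.

S(f_1,f_2): lcm = x_1^{3}. S = x_1^{2}x_2 - 3x_1^{2} + 3x_2 + 2.
  reduce S modulo (f_1, f_2):
  remainder x_2^{3} - 2x_2^{2} + 2x_2 + 3 ≠ 0; add g_3 = x_2^{3} - 2x_2^{2} + 2x_2 + 3 to the basis.

The other S-polynomials (S(f_1,g_3), S(f_2,g_3)) all reduce to 0 modulo the current basis, so we have a Gröbner basis.
Inter-reduce: drop elements whose leading term is divisible by another's, tail-reduce, and make monic.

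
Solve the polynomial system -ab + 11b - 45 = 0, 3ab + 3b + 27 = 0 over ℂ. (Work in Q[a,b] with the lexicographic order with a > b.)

Compute a lex Gröbner basis by Buchberger's algorithm.
f_1 = -ab + 11b - 45, LT = ab.
f_2 = 3ab + 3b + 27, LT = ab.

S(f_1,f_2): lcm = ab. S = -12b + 36.
  leading term b: no divisor's leading term divides it; move -12b to the remainder.
  leading term 1: no divisor's leading term divides it; move 36 to the remainder.
  remainder -12b + 36 ≠ 0; add h_3 = -12b + 36 to the basis.

S(f_1,h_3): lcm = ab. S = 3a - 11b + 45.
  leading term a: no divisor's leading term divides it; move 3a to the remainder.
  leading term b: subtract (11/12)·h_3 from -11b + 45 → 12
  leading term 1: no divisor's leading term divides it; move 12 to the remainder.
  remainder 3a + 12 ≠ 0; add h_4 = 3a + 12 to the basis.

The other S-polynomials (S(f_2,h_3), S(f_1,h_4), S(f_2,h_4), S(h_3,h_4)) all reduce to 0 modulo the current basis, so we have a Gröbner basis.
Inter-reduce: drop elements whose leading term is divisible by another's, tail-reduce, and make monic.
Reduced Gröbner basis: {a + 4, b - 3}.

The lex basis is triangular: the last element involves only b. Solving b - 3 = 0 gives b ∈ {3}; substituting each value into the earlier elements determines the remaining variables.
  b = 3: the earlier basis element becomes a + 4 = 0, giving a = -4 — point (-4, 3).
Each listed point satisfies every original equation (direct substitution).

{(-4, 3)}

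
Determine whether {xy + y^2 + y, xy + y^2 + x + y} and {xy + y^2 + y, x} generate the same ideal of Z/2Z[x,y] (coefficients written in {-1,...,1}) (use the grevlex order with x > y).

Yes, the ideals are equal.

For a fixed monomial order, each ideal has a unique reduced Gröbner basis; comparing bases decides equality.
Buchberger on the first generating set:
f_1 = xy + y^2 + y, LT = xy.
f_2 = xy + y^2 + x + y, LT = xy.

S(f_1,f_2): lcm = xy. S = x.
  leading term x: no divisor's leading term divides it; move x to the remainder.
  remainder x ≠ 0; add g_3 = x to the basis.

S(f_1,g_3): lcm = xy. S = y^2 + y.
  leading term y^2: no divisor's leading term divides it; move y^2 to the remainder.
  leading term y: no divisor's leading term divides it; move y to the remainder.
  remainder y^2 + y ≠ 0; add g_4 = y^2 + y to the basis.

The other S-polynomials (S(f_2,g_3), S(f_1,g_4), S(f_2,g_4), S(g_3,g_4)) all reduce to 0 modulo the current basis, so we have a Gröbner basis.
Inter-reduce: drop elements whose leading term is divisible by another's, tail-reduce, and make monic.
Reduced Gröbner basis: {y^2 + y, x}.

Buchberger on the second generating set:
h_1 = xy + y^2 + y, LT = xy.
h_2 = x, LT = x.

S(h_1,h_2): lcm = xy. S = y^2 + y.
  leading term y^2: no divisor's leading term divides it; move y^2 to the remainder.
  leading term y: no divisor's leading term divides it; move y to the remainder.
  remainder y^2 + y ≠ 0; add k_3 = y^2 + y to the basis.

The other S-polynomials (S(h_1,k_3), S(h_2,k_3)) all reduce to 0 modulo the current basis, so we have a Gröbner basis.
Inter-reduce: drop elements whose leading term is divisible by another's, tail-reduce, and make monic.
Reduced Gröbner basis: {y^2 + y, x}.

These coincide, so the ideals are equal.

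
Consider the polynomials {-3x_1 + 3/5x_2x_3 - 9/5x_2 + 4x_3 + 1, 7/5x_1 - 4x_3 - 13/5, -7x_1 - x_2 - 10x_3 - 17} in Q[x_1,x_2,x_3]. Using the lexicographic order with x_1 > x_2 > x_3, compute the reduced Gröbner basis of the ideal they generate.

G = {x_1 - 20/7x_3 - 13/7, x_2 + 30x_3 + 30, x_3^2 - 110/63x_3 - 173/63}

f_1 = -3x_1 + 3/5x_2x_3 - 9/5x_2 + 4x_3 + 1, LT = x_1.
f_2 = 7/5x_1 - 4x_3 - 13/5, LT = x_1.
f_3 = -7x_1 - x_2 - 10x_3 - 17, LT = x_1.

S(f_1,f_2): lcm = x_1. S = -1/5x_2x_3 + 3/5x_2 + 32/21x_3 + 32/21.
  reduce S modulo (f_1, f_2, f_3):
  remainder -1/5x_2x_3 + 3/5x_2 + 32/21x_3 + 32/21 ≠ 0; add g_4 = -1/5x_2x_3 + 3/5x_2 + 32/21x_3 + 32/21 to the basis.

S(f_1,f_3): lcm = x_1. S = -1/5x_2x_3 + 16/35x_2 - 58/21x_3 - 58/21.
  reduce S modulo (f_1, f_2, f_3, g_4):
  remainder -1/7x_2 - 30/7x_3 - 30/7 ≠ 0; add g_5 = -1/7x_2 - 30/7x_3 - 30/7 to the basis.

S(g_4,g_5): lcm = x_2x_3. S = -3x_2 - 30x_3^2 - 790/21x_3 - 160/21.
  reduce S modulo (f_1, f_2, f_3, g_4, g_5):
  remainder -30x_3^2 + 1100/21x_3 + 1730/21 ≠ 0; add g_6 = -30x_3^2 + 1100/21x_3 + 1730/21 to the basis.

The other S-polynomials (S(f_2,f_3), S(f_1,g_4), S(f_2,g_4), S(f_3,g_4), S(f_1,g_5), S(f_2,g_5), S(f_3,g_5), S(f_1,g_6), S(f_2,g_6), S(f_3,g_6), S(g_4,g_6), S(g_5,g_6)) all reduce to 0 modulo the current basis, so we have a Gröbner basis.
Inter-reduce: drop elements whose leading term is divisible by another's, tail-reduce, and make monic.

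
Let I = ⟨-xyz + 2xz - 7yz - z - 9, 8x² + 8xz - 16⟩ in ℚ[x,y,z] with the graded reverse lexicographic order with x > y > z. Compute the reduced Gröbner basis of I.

G = {xyz - 2xz + 7yz + z + 9, yz² + 15/7xz - 47/7yz + 1/7z² + 9/7x - 2/7z - 9, x² + xz - 2}

f_1 = -xyz + 2xz - 7yz - z - 9, LT = xyz.
f_2 = 8x² + 8xz - 16, LT = x².

S(f_1,f_2): lcm = x²yz. S = -xyz² - 2x²z + 7xyz + xz + 2yz + 9x.
  leading term xyz²: subtract (z)·f_1 from -xyz² - 2x²z + 7xyz + xz + 2yz + 9x → -2x²z + 7xyz - 2xz² + 7yz² + xz + 2yz + z² + 9x + 9z
  leading term x²z: subtract (-¼z)·f_2 from -2x²z + 7xyz - 2xz² + 7yz² + xz + 2yz + z² + 9x + 9z → 7xyz + 7yz² + xz + 2yz + z² + 9x + 5z
  leading term xyz: subtract (-7)·f_1 from 7xyz + 7yz² + xz + 2yz + z² + 9x + 5z → 7yz² + 15xz - 47yz + z² + 9x - 2z - 63
  leading term yz²: no divisor's leading term divides it; move 7yz² to the remainder.
  leading term xz: no divisor's leading term divides it; move 15xz to the remainder.
  leading term yz: no divisor's leading term divides it; move -47yz to the remainder.
  leading term z²: no divisor's leading term divides it; move z² to the remainder.
  leading term x: no divisor's leading term divides it; move 9x to the remainder.
  leading term z: no divisor's leading term divides it; move -2z to the remainder.
  leading term 1: no divisor's leading term divides it; move -63 to the remainder.
  remainder 7yz² + 15xz - 47yz + z² + 9x - 2z - 63 ≠ 0; add g_3 = 7yz² + 15xz - 47yz + z² + 9x - 2z - 63 to the basis.

S(f_1,g_3): lcm = xyz². S = -15/7x²z + 47/7xyz - 15/7xz² + 7yz² - 9/7x² + 2/7xz + z² + 9x + 9z.
  leading term x²z: subtract (-15/56z)·f_2 from -15/7x²z + 47/7xyz - 15/7xz² + 7yz² - 9/7x² + 2/7xz + z² + 9x + 9z → 47/7xyz + 7yz² - 9/7x² + 2/7xz + z² + 9x + 33/7z
  leading term xyz: subtract (-47/7)·f_1 from 47/7xyz + 7yz² - 9/7x² + 2/7xz + z² + 9x + 33/7z → 7yz² - 9/7x² + 96/7xz - 47yz + z² + 9x - 2z - 423/7
  leading term yz²: subtract (1)·g_3 from 7yz² - 9/7x² + 96/7xz - 47yz + z² + 9x - 2z - 423/7 → -9/7x² - 9/7xz + 18/7
  leading term x²: subtract (-9/56)·f_2 from -9/7x² - 9/7xz + 18/7 → 0
  remainder 0.

S(f_2,g_3): leading monomials are coprime, so the S-polynomial reduces to 0 (Buchberger's first criterion).
Every S-polynomial of the final basis reduces to 0, so we have a Gröbner basis.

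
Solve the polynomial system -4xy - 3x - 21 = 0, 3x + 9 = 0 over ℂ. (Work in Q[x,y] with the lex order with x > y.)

Compute a lex Gröbner basis by Buchberger's algorithm.
f_1 = -4xy - 3x - 21, LT = xy.
f_2 = 3x + 9, LT = x.

S(f_1,f_2): lcm = xy. S = \tfrac{3}{4}x - 3y + \tfrac{21}{4}.
  leading term x: subtract (\tfrac{1}{4})·f_2 from \tfrac{3}{4}x - 3y + \tfrac{21}{4} → -3y + 3
  leading term y: no divisor's leading term divides it; move -3y to the remainder.
  leading term 1: no divisor's leading term divides it; move 3 to the remainder.
  remainder -3y + 3 ≠ 0; add h_3 = -3y + 3 to the basis.

The other S-polynomials (S(f_1,h_3), S(f_2,h_3)) all reduce to 0 modulo the current basis, so we have a Gröbner basis.
Inter-reduce: drop elements whose leading term is divisible by another's, tail-reduce, and make monic.
Reduced Gröbner basis: {x + 3, y - 1}.

The lex basis is triangular: the last element involves only y. Solving y - 1 = 0 gives y ∈ {1}; substituting each value into the earlier elements determines the remaining variables.
  y = 1: the earlier basis element becomes x + 3 = 0, giving x = -3 — point (-3, 1).

{(-3, 1)}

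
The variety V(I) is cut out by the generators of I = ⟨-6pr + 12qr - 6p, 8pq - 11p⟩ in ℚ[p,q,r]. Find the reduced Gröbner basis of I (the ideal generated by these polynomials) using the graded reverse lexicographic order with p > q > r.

The reduced Gröbner basis is the canonical form of the ideal for this ordering.

f_1 = -6pr + 12qr - 6p, LT = pr.
f_2 = 8pq - 11p, LT = pq.

S(f_1,f_2): lcm = pqr. S = -2q²r + pq + 11/8pr.
  leading term q²r: no divisor's leading term divides it; move -2q²r to the remainder.
  leading term pq: subtract (⅛)·f_2 from pq + 11/8pr → 11/8pr + 11/8p
  leading term pr: subtract (-11/48)·f_1 from 11/8pr + 11/8p → 11/4qr
  leading term qr: no divisor's leading term divides it; move 11/4qr to the remainder.
  remainder -2q²r + 11/4qr ≠ 0; add g_3 = -2q²r + 11/4qr to the basis.

S(f_1,g_3): lcm = pq²r. S = -2q³r + pq² + 11/8pqr.
  leading term q³r: subtract (q)·g_3 from -2q³r + pq² + 11/8pqr → pq² + 11/8pqr - 11/4q²r
  leading term pq²: subtract (⅛q)·f_2 from pq² + 11/8pqr - 11/4q²r → 11/8pqr - 11/4q²r + 11/8pq
  leading term pqr: subtract (-11/48q)·f_1 from 11/8pqr - 11/4q²r + 11/8pq → 0
  remainder 0.

S(f_2,g_3): lcm = pq²r. S = 0.
  remainder 0.

Every S-polynomial of the final basis reduces to 0, so we have a Gröbner basis.

G = {q²r - 11/8qr, pq - 11/8p, pr - 2qr + p}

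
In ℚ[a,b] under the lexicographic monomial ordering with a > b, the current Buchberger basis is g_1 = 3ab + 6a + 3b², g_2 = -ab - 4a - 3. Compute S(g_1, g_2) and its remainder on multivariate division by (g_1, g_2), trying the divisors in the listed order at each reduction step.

S(g_1, g_2) = -2a + b² - 3; remainder on division = -2a + b² - 3.

lcm(LM(g_1), LM(g_2)) = ab.
S = (lcm/LT(g_1))·g_1 − (lcm/LT(g_2))·g_2 = -2a + b² - 3.
Reduce S modulo (g_1, g_2) in that order:
  leading term a: no divisor's leading term divides it; move -2a to the remainder.
  leading term b²: no divisor's leading term divides it; move b² to the remainder.
  leading term 1: no divisor's leading term divides it; move -3 to the remainder.
The remainder -2a + b² - 3 is nonzero, so it would be added as the next basis element.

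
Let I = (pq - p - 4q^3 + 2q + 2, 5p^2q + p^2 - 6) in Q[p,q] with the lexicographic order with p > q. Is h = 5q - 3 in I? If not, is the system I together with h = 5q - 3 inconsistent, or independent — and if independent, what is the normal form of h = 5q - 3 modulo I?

Adjoining 5q - 3 makes the ideal the whole ring: the system is inconsistent.

First compute the reduced Gröbner basis of I by Buchberger's algorithm.
f_1 = pq - p - 4q^3 + 2q + 2, LT = pq.
f_2 = 5p^2q + p^2 - 6, LT = p^2q.

S(f_1,f_2): lcm = p^2q. S = -6/5p^2 - 4pq^3 + 2pq + 2p + 6/5.
  leading term p^2: no divisor's leading term divides it; move -6/5p^2 to the remainder.
  leading term pq^3: subtract (-4q^2)·f_1 from -4pq^3 + 2pq + 2p + 6/5 → -4pq^2 + 2pq + 2p - 16q^5 + 8q^3 + 8q^2 + 6/5
  leading term pq^2: subtract (-4q)·f_1 from -4pq^2 + 2pq + 2p - 16q^5 + 8q^3 + 8q^2 + 6/5 → -2pq + 2p - 16q^5 - 16q^4 + 8q^3 + 16q^2 + 8q + 6/5
  leading term pq: subtract (-2)·f_1 from -2pq + 2p - 16q^5 - 16q^4 + 8q^3 + 16q^2 + 8q + 6/5 → -16q^5 - 16q^4 + 16q^2 + 12q + 26/5
  leading term q^5: no divisor's leading term divides it; move -16q^5 to the remainder.
  leading term q^4: no divisor's leading term divides it; move -16q^4 to the remainder.
  leading term q^2: no divisor's leading term divides it; move 16q^2 to the remainder.
  leading term q: no divisor's leading term divides it; move 12q to the remainder.
  leading term 1: no divisor's leading term divides it; move 26/5 to the remainder.
  remainder -6/5p^2 - 16q^5 - 16q^4 + 16q^2 + 12q + 26/5 ≠ 0; add k_3 = -6/5p^2 - 16q^5 - 16q^4 + 16q^2 + 12q + 26/5 to the basis.

S(f_1,k_3): lcm = p^2q. S = -p^2 - 4pq^3 + 2pq + 2p - 40/3q^6 - 40/3q^5 + 40/3q^3 + 10q^2 + 13/3q.
  leading term p^2: subtract (5/6)·k_3 from -p^2 - 4pq^3 + 2pq + 2p - 40/3q^6 - 40/3q^5 + 40/3q^3 + 10q^2 + 13/3q → -4pq^3 + 2pq + 2p - 40/3q^6 + 40/3q^4 + 40/3q^3 - 10/3q^2 - 17/3q - 13/3
  leading term pq^3: subtract (-4q^2)·f_1 from -4pq^3 + 2pq + 2p - 40/3q^6 + 40/3q^4 + 40/3q^3 - 10/3q^2 - 17/3q - 13/3 → -4pq^2 + 2pq + 2p - 40/3q^6 - 16q^5 + 40/3q^4 + 64/3q^3 + 14/3q^2 - 17/3q - 13/3
  leading term pq^2: subtract (-4q)·f_1 from -4pq^2 + 2pq + 2p - 40/3q^6 - 16q^5 + 40/3q^4 + 64/3q^3 + 14/3q^2 - 17/3q - 13/3 → -2pq + 2p - 40/3q^6 - 16q^5 - 8/3q^4 + 64/3q^3 + 38/3q^2 + 7/3q - 13/3
  leading term pq: subtract (-2)·f_1 from -2pq + 2p - 40/3q^6 - 16q^5 - 8/3q^4 + 64/3q^3 + 38/3q^2 + 7/3q - 13/3 → -40/3q^6 - 16q^5 - 8/3q^4 + 40/3q^3 + 38/3q^2 + 19/3q - 1/3
  leading term q^6: no divisor's leading term divides it; move -40/3q^6 to the remainder.
  leading term q^5: no divisor's leading term divides it; move -16q^5 to the remainder.
  leading term q^4: no divisor's leading term divides it; move -8/3q^4 to the remainder.
  leading term q^3: no divisor's leading term divides it; move 40/3q^3 to the remainder.
  leading term q^2: no divisor's leading term divides it; move 38/3q^2 to the remainder.
  leading term q: no divisor's leading term divides it; move 19/3q to the remainder.
  leading term 1: no divisor's leading term divides it; move -1/3 to the remainder.
  remainder -40/3q^6 - 16q^5 - 8/3q^4 + 40/3q^3 + 38/3q^2 + 19/3q - 1/3 ≠ 0; add k_4 = -40/3q^6 - 16q^5 - 8/3q^4 + 40/3q^3 + 38/3q^2 + 19/3q - 1/3 to the basis.

The other S-polynomials (S(f_2,k_3), S(f_1,k_4), S(f_2,k_4), S(k_3,k_4)) all reduce to 0 modulo the current basis, so we have a Gröbner basis.
Inter-reduce: drop elements whose leading term is divisible by another's, tail-reduce, and make monic.
Reduced Gröbner basis: {p^2 + 40/3q^5 + 40/3q^4 - 40/3q^2 - 10q - 13/3, pq - p - 4q^3 + 2q + 2, q^6 + 6/5q^5 + 1/5q^4 - q^3 - 19/20q^2 - 19/40q + 1/40}.
Label its elements g_1 = p^2 + 40/3q^5 + 40/3q^4 - 40/3q^2 - 10q - 13/3, g_2 = pq - p - 4q^3 + 2q + 2, g_3 = q^6 + 6/5q^5 + 1/5q^4 - q^3 - 19/20q^2 - 19/40q + 1/40.

Reduce h = 5q - 3 modulo G:
  leading term q: no divisor's leading term divides it; move 5q to the remainder.
  leading term 1: no divisor's leading term divides it; move -3 to the remainder.
  normal form = 5q - 3.
The normal form is nonzero, so h ∉ I. Since h minus its normal form lies in I, I + (h) = I + (r) where r = 5q - 3; decide whether this ideal is the whole ring.
Run Buchberger on G together with r (pairs among the g_i already reduce to 0 since G is a Gröbner basis):
g_1 = p^2 + 40/3q^5 + 40/3q^4 - 40/3q^2 - 10q - 13/3, LT = p^2.
g_2 = pq - p - 4q^3 + 2q + 2, LT = pq.
g_3 = q^6 + 6/5q^5 + 1/5q^4 - q^3 - 19/20q^2 - 19/40q + 1/40, LT = q^6.
r = 5q - 3, LT = q.

S(g_2,r): lcm = pq. S = -2/5p - 4q^3 + 2q + 2.
  leading term p: no divisor's leading term divides it; move -2/5p to the remainder.
  leading term q^3: subtract (-4/5q^2)·r from -4q^3 + 2q + 2 → -12/5q^2 + 2q + 2
  leading term q^2: subtract (-12/25q)·r from -12/5q^2 + 2q + 2 → 14/25q + 2
  leading term q: subtract (14/125)·r from 14/25q + 2 → 292/125
  leading term 1: no divisor's leading term divides it; move 292/125 to the remainder.
  remainder -2/5p + 292/125 ≠ 0; add m_5 = -2/5p + 292/125 to the basis.

S(g_3,r): lcm = q^6. S = 9/5q^5 + 1/5q^4 - q^3 - 19/20q^2 - 19/40q + 1/40.
  leading term q^5: subtract (9/25q^4)·r from 9/5q^5 + 1/5q^4 - q^3 - 19/20q^2 - 19/40q + 1/40 → 32/25q^4 - q^3 - 19/20q^2 - 19/40q + 1/40
  leading term q^4: subtract (32/125q^3)·r from 32/25q^4 - q^3 - 19/20q^2 - 19/40q + 1/40 → -29/125q^3 - 19/20q^2 - 19/40q + 1/40
  leading term q^3: subtract (-29/625q^2)·r from -29/125q^3 - 19/20q^2 - 19/40q + 1/40 → -2723/2500q^2 - 19/40q + 1/40
  leading term q^2: subtract (-2723/12500q)·r from -2723/2500q^2 - 19/40q + 1/40 → -28213/25000q + 1/40
  leading term q: subtract (-28213/125000)·r from -28213/25000q + 1/40 → -40757/62500
  leading term 1: no divisor's leading term divides it; move -40757/62500 to the remainder.
  remainder -40757/62500 ≠ 0; add m_6 = -40757/62500 to the basis.

The other S-polynomials (S(g_1,g_2), S(g_1,g_3), S(g_1,r), S(g_2,g_3), S(g_1,m_5), S(g_2,m_5), S(g_3,m_5), S(r,m_5), S(g_1,m_6), S(g_2,m_6), S(g_3,m_6), S(r,m_6), S(m_5,m_6)) all reduce to 0 modulo the current basis, so we have a Gröbner basis.
Inter-reduce: drop elements whose leading term is divisible by another's, tail-reduce, and make monic.
Reduced Gröbner basis: {1}.
The reduced Gröbner basis of I + (h) is {1}: the ideal is the whole ring, so the enlarged system has no common solution — adjoining h is inconsistent.

The remainder on division by a Gröbner basis is unique — it is the normal form.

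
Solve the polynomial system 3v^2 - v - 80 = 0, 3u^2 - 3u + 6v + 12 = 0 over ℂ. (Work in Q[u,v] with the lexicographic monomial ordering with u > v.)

{(-2, -5), (3, -5), (1/2 - sqrt(519)*I/6, 16/3), (1/2 + sqrt(519)*I/6, 16/3)}

Compute a lex Gröbner basis by Buchberger's algorithm.
f_1 = 3v^2 - v - 80, LT = v^2.
f_2 = 3u^2 - 3u + 6v + 12, LT = u^2.

The S-polynomials (S(f_1,f_2)) all reduce to 0 modulo the current basis, so we have a Gröbner basis.
Inter-reduce: drop elements whose leading term is divisible by another's, tail-reduce, and make monic.
Reduced Gröbner basis: {u^2 - u + 2v + 4, v^2 - 1/3v - 80/3}.

The lex basis is triangular: the last element involves only v. Solving v^2 - 1/3v - 80/3 = 0 gives v ∈ {-5, 16/3}; substituting each value into the earlier elements determines the remaining variables.
  v = -5: the earlier basis element becomes u^2 - u - 6 = 0, giving u = -2, 3 — points (-2, -5), (3, -5).
  v = 16/3: the earlier basis element becomes u^2 - u + 44/3 = 0, giving u = 1/2 - sqrt(519)*I/6, 1/2 + sqrt(519)*I/6 — points (1/2 - sqrt(519)*I/6, 16/3), (1/2 + sqrt(519)*I/6, 16/3).
Check: every point annihilates each of the original generators.
Zero-dimensionality of the ideal guarantees finitely many solutions over ℂ.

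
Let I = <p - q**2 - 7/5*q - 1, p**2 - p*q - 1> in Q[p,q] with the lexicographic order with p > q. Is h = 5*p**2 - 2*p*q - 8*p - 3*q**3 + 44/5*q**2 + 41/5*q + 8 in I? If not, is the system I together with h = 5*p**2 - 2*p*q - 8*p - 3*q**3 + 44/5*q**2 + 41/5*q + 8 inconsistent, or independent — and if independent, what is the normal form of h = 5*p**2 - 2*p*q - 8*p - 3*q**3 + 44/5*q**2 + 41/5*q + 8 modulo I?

First compute the reduced Gröbner basis of I by Buchberger's algorithm.
f_1 = p - q**2 - 7/5*q - 1, LT = p.
f_2 = p**2 - p*q - 1, LT = p**2.

S(f_1,f_2): lcm = p**2. S = -p*q**2 - 2/5*p*q - p + 1.
  leading term p*q**2: subtract (-q**2)·f_1 from -p*q**2 - 2/5*p*q - p + 1 → -2/5*p*q - p - q**4 - 7/5*q**3 - q**2 + 1
  leading term p*q: subtract (-2/5*q)·f_1 from -2/5*p*q - p - q**4 - 7/5*q**3 - q**2 + 1 → -p - q**4 - 9/5*q**3 - 39/25*q**2 - 2/5*q + 1
  leading term p: subtract (-1)·f_1 from -p - q**4 - 9/5*q**3 - 39/25*q**2 - 2/5*q + 1 → -q**4 - 9/5*q**3 - 64/25*q**2 - 9/5*q
  leading term q**4: no divisor's leading term divides it; move -q**4 to the remainder.
  leading term q**3: no divisor's leading term divides it; move -9/5*q**3 to the remainder.
  leading term q**2: no divisor's leading term divides it; move -64/25*q**2 to the remainder.
  leading term q: no divisor's leading term divides it; move -9/5*q to the remainder.
  remainder -q**4 - 9/5*q**3 - 64/25*q**2 - 9/5*q ≠ 0; add k_3 = -q**4 - 9/5*q**3 - 64/25*q**2 - 9/5*q to the basis.

The other S-polynomials (S(f_1,k_3), S(f_2,k_3)) all reduce to 0 modulo the current basis, so we have a Gröbner basis.
Inter-reduce: drop elements whose leading term is divisible by another's, tail-reduce, and make monic.
Reduced Gröbner basis: {p - q**2 - 7/5*q - 1, q**4 + 9/5*q**3 + 64/25*q**2 + 9/5*q}.
Label its elements g_1 = p - q**2 - 7/5*q - 1, g_2 = q**4 + 9/5*q**3 + 64/25*q**2 + 9/5*q.

Reduce h = 5*p**2 - 2*p*q - 8*p - 3*q**3 + 44/5*q**2 + 41/5*q + 8 modulo G:
  leading term p**2: subtract (5*p)·g_1 from 5*p**2 - 2*p*q - 8*p - 3*q**3 + 44/5*q**2 + 41/5*q + 8 → 5*p*q**2 + 5*p*q - 3*p - 3*q**3 + 44/5*q**2 + 41/5*q + 8
  leading term p*q**2: subtract (5*q**2)·g_1 from 5*p*q**2 + 5*p*q - 3*p - 3*q**3 + 44/5*q**2 + 41/5*q + 8 → 5*p*q - 3*p + 5*q**4 + 4*q**3 + 69/5*q**2 + 41/5*q + 8
  leading term p*q: subtract (5*q)·g_1 from 5*p*q - 3*p + 5*q**4 + 4*q**3 + 69/5*q**2 + 41/5*q + 8 → -3*p + 5*q**4 + 9*q**3 + 104/5*q**2 + 66/5*q + 8
  leading term p: subtract (-3)·g_1 from -3*p + 5*q**4 + 9*q**3 + 104/5*q**2 + 66/5*q + 8 → 5*q**4 + 9*q**3 + 89/5*q**2 + 9*q + 5
  leading term q**4: subtract (5)·g_2 from 5*q**4 + 9*q**3 + 89/5*q**2 + 9*q + 5 → 5*q**2 + 5
  leading term q**2: no divisor's leading term divides it; move 5*q**2 to the remainder.
  leading term 1: no divisor's leading term divides it; move 5 to the remainder.
  normal form = 5*q**2 + 5.
The normal form is nonzero, so h ∉ I. Since h minus its normal form lies in I, I + (h) = I + (r) where r = 5*q**2 + 5; decide whether this ideal is the whole ring.
Run Buchberger on G together with r (pairs among the g_i already reduce to 0 since G is a Gröbner basis):
g_1 = p - q**2 - 7/5*q - 1, LT = p.
g_2 = q**4 + 9/5*q**3 + 64/25*q**2 + 9/5*q, LT = q**4.
r = 5*q**2 + 5, LT = q**2.

S(g_2,r): lcm = q**4. S = 9/5*q**3 + 39/25*q**2 + 9/5*q.
  leading term q**3: subtract (9/25*q)·r from 9/5*q**3 + 39/25*q**2 + 9/5*q → 39/25*q**2
  leading term q**2: subtract (39/125)·r from 39/25*q**2 → -39/25
  leading term 1: no divisor's leading term divides it; move -39/25 to the remainder.
  remainder -39/25 ≠ 0; add m_4 = -39/25 to the basis.

The other S-polynomials (S(g_1,g_2), S(g_1,r), S(g_1,m_4), S(g_2,m_4), S(r,m_4)) all reduce to 0 modulo the current basis, so we have a Gröbner basis.
Inter-reduce: drop elements whose leading term is divisible by another's, tail-reduce, and make monic.
Reduced Gröbner basis: {1}.
The reduced Gröbner basis of I + (h) is {1}: the ideal is the whole ring, so the enlarged system has no common solution — adjoining h is inconsistent.

Adjoining 5*p**2 - 2*p*q - 8*p - 3*q**3 + 44/5*q**2 + 41/5*q + 8 makes the ideal the whole ring: the system is inconsistent.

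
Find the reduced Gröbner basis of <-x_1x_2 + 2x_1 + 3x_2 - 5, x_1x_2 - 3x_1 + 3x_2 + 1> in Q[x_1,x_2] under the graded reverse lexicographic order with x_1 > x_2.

This is the nonlinear analogue of row-reducing a linear system.

f_1 = -x_1x_2 + 2x_1 + 3x_2 - 5, LT = x_1x_2.
f_2 = x_1x_2 - 3x_1 + 3x_2 + 1, LT = x_1x_2.

S(f_1,f_2): lcm = x_1x_2. S = x_1 - 6x_2 + 4.
  leading term x_1: no divisor's leading term divides it; move x_1 to the remainder.
  leading term x_2: no divisor's leading term divides it; move -6x_2 to the remainder.
  leading term 1: no divisor's leading term divides it; move 4 to the remainder.
  remainder x_1 - 6x_2 + 4 ≠ 0; add g_3 = x_1 - 6x_2 + 4 to the basis.

S(f_1,g_3): lcm = x_1x_2. S = 6x_2^2 - 2x_1 - 7x_2 + 5.
  leading term x_2^2: no divisor's leading term divides it; move 6x_2^2 to the remainder.
  leading term x_1: subtract (-2)·g_3 from -2x_1 - 7x_2 + 5 → -19x_2 + 13
  leading term x_2: no divisor's leading term divides it; move -19x_2 to the remainder.
  leading term 1: no divisor's leading term divides it; move 13 to the remainder.
  remainder 6x_2^2 - 19x_2 + 13 ≠ 0; add g_4 = 6x_2^2 - 19x_2 + 13 to the basis.

The other S-polynomials (S(f_2,g_3), S(f_1,g_4), S(f_2,g_4), S(g_3,g_4)) all reduce to 0 modulo the current basis, so we have a Gröbner basis.
Inter-reduce: drop elements whose leading term is divisible by another's, tail-reduce, and make monic.

G = {x_2^2 - 19/6x_2 + 13/6, x_1 - 6x_2 + 4}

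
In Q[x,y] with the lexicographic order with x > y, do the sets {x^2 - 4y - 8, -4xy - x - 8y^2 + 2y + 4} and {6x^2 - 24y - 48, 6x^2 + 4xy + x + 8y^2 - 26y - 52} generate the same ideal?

Since reduced Gröbner bases are canonical representatives of ideals under a given ordering, it suffices to compute and compare them.
Buchberger on the first generating set:
f_1 = x^2 - 4y - 8, LT = x^2.
f_2 = -4xy - x - 8y^2 + 2y + 4, LT = xy.

S(f_1,f_2): lcm = x^2y. S = -1/4x^2 - 2xy^2 + 1/2xy + x - 4y^2 - 8y.
  leading term x^2: subtract (-1/4)·f_1 from -1/4x^2 - 2xy^2 + 1/2xy + x - 4y^2 - 8y → -2xy^2 + 1/2xy + x - 4y^2 - 9y - 2
  leading term xy^2: subtract (1/2y)·f_2 from -2xy^2 + 1/2xy + x - 4y^2 - 9y - 2 → xy + x + 4y^3 - 5y^2 - 11y - 2
  leading term xy: subtract (-1/4)·f_2 from xy + x + 4y^3 - 5y^2 - 11y - 2 → 3/4x + 4y^3 - 7y^2 - 21/2y - 1
  leading term x: no divisor's leading term divides it; move 3/4x to the remainder.
  leading term y^3: no divisor's leading term divides it; move 4y^3 to the remainder.
  leading term y^2: no divisor's leading term divides it; move -7y^2 to the remainder.
  leading term y: no divisor's leading term divides it; move -21/2y to the remainder.
  leading term 1: no divisor's leading term divides it; move -1 to the remainder.
  remainder 3/4x + 4y^3 - 7y^2 - 21/2y - 1 ≠ 0; add g_3 = 3/4x + 4y^3 - 7y^2 - 21/2y - 1 to the basis.

S(f_1,g_3): lcm = x^2. S = -16/3xy^3 + 28/3xy^2 + 14xy + 4/3x - 4y - 8.
  leading term xy^3: subtract (4/3y^2)·f_2 from -16/3xy^3 + 28/3xy^2 + 14xy + 4/3x - 4y - 8 → 32/3xy^2 + 14xy + 4/3x + 32/3y^4 - 8/3y^3 - 16/3y^2 - 4y - 8
  leading term xy^2: subtract (-8/3y)·f_2 from 32/3xy^2 + 14xy + 4/3x + 32/3y^4 - 8/3y^3 - 16/3y^2 - 4y - 8 → 34/3xy + 4/3x + 32/3y^4 - 24y^3 + 20/3y - 8
  leading term xy: subtract (-17/6)·f_2 from 34/3xy + 4/3x + 32/3y^4 - 24y^3 + 20/3y - 8 → -3/2x + 32/3y^4 - 24y^3 - 68/3y^2 + 37/3y + 10/3
  leading term x: subtract (-2)·g_3 from -3/2x + 32/3y^4 - 24y^3 - 68/3y^2 + 37/3y + 10/3 → 32/3y^4 - 16y^3 - 110/3y^2 - 26/3y + 4/3
  leading term y^4: no divisor's leading term divides it; move 32/3y^4 to the remainder.
  leading term y^3: no divisor's leading term divides it; move -16y^3 to the remainder.
  leading term y^2: no divisor's leading term divides it; move -110/3y^2 to the remainder.
  leading term y: no divisor's leading term divides it; move -26/3y to the remainder.
  leading term 1: no divisor's leading term divides it; move 4/3 to the remainder.
  remainder 32/3y^4 - 16y^3 - 110/3y^2 - 26/3y + 4/3 ≠ 0; add g_4 = 32/3y^4 - 16y^3 - 110/3y^2 - 26/3y + 4/3 to the basis.

The other S-polynomials (S(f_2,g_3), S(f_1,g_4), S(f_2,g_4), S(g_3,g_4)) all reduce to 0 modulo the current basis, so we have a Gröbner basis.
Inter-reduce: drop elements whose leading term is divisible by another's, tail-reduce, and make monic.
Reduced Gröbner basis: {x + 16/3y^3 - 28/3y^2 - 14y - 4/3, y^4 - 3/2y^3 - 55/16y^2 - 13/16y + 1/8}.

Buchberger on the second generating set:
h_1 = 6x^2 - 24y - 48, LT = x^2.
h_2 = 6x^2 + 4xy + x + 8y^2 - 26y - 52, LT = x^2.

S(h_1,h_2): lcm = x^2. S = -2/3xy - 1/6x - 4/3y^2 + 1/3y + 2/3.
  leading term xy: no divisor's leading term divides it; move -2/3xy to the remainder.
  leading term x: no divisor's leading term divides it; move -1/6x to the remainder.
  leading term y^2: no divisor's leading term divides it; move -4/3y^2 to the remainder.
  leading term y: no divisor's leading term divides it; move 1/3y to the remainder.
  leading term 1: no divisor's leading term divides it; move 2/3 to the remainder.
  remainder -2/3xy - 1/6x - 4/3y^2 + 1/3y + 2/3 ≠ 0; add k_3 = -2/3xy - 1/6x - 4/3y^2 + 1/3y + 2/3 to the basis.

S(h_1,k_3): lcm = x^2y. S = -1/4x^2 - 2xy^2 + 1/2xy + x - 4y^2 - 8y.
  leading term x^2: subtract (-1/24)·h_1 from -1/4x^2 - 2xy^2 + 1/2xy + x - 4y^2 - 8y → -2xy^2 + 1/2xy + x - 4y^2 - 9y - 2
  leading term xy^2: subtract (3y)·k_3 from -2xy^2 + 1/2xy + x - 4y^2 - 9y - 2 → xy + x + 4y^3 - 5y^2 - 11y - 2
  leading term xy: subtract (-3/2)·k_3 from xy + x + 4y^3 - 5y^2 - 11y - 2 → 3/4x + 4y^3 - 7y^2 - 21/2y - 1
  leading term x: no divisor's leading term divides it; move 3/4x to the remainder.
  leading term y^3: no divisor's leading term divides it; move 4y^3 to the remainder.
  leading term y^2: no divisor's leading term divides it; move -7y^2 to the remainder.
  leading term y: no divisor's leading term divides it; move -21/2y to the remainder.
  leading term 1: no divisor's leading term divides it; move -1 to the remainder.
  remainder 3/4x + 4y^3 - 7y^2 - 21/2y - 1 ≠ 0; add k_4 = 3/4x + 4y^3 - 7y^2 - 21/2y - 1 to the basis.

S(h_1,k_4): lcm = x^2. S = -16/3xy^3 + 28/3xy^2 + 14xy + 4/3x - 4y - 8.
  leading term xy^3: subtract (8y^2)·k_3 from -16/3xy^3 + 28/3xy^2 + 14xy + 4/3x - 4y - 8 → 32/3xy^2 + 14xy + 4/3x + 32/3y^4 - 8/3y^3 - 16/3y^2 - 4y - 8
  leading term xy^2: subtract (-16y)·k_3 from 32/3xy^2 + 14xy + 4/3x + 32/3y^4 - 8/3y^3 - 16/3y^2 - 4y - 8 → 34/3xy + 4/3x + 32/3y^4 - 24y^3 + 20/3y - 8
  leading term xy: subtract (-17)·k_3 from 34/3xy + 4/3x + 32/3y^4 - 24y^3 + 20/3y - 8 → -3/2x + 32/3y^4 - 24y^3 - 68/3y^2 + 37/3y + 10/3
  leading term x: subtract (-2)·k_4 from -3/2x + 32/3y^4 - 24y^3 - 68/3y^2 + 37/3y + 10/3 → 32/3y^4 - 16y^3 - 110/3y^2 - 26/3y + 4/3
  leading term y^4: no divisor's leading term divides it; move 32/3y^4 to the remainder.
  leading term y^3: no divisor's leading term divides it; move -16y^3 to the remainder.
  leading term y^2: no divisor's leading term divides it; move -110/3y^2 to the remainder.
  leading term y: no divisor's leading term divides it; move -26/3y to the remainder.
  leading term 1: no divisor's leading term divides it; move 4/3 to the remainder.
  remainder 32/3y^4 - 16y^3 - 110/3y^2 - 26/3y + 4/3 ≠ 0; add k_5 = 32/3y^4 - 16y^3 - 110/3y^2 - 26/3y + 4/3 to the basis.

The other S-polynomials (S(h_2,k_3), S(h_2,k_4), S(k_3,k_4), S(h_1,k_5), S(h_2,k_5), S(k_3,k_5), S(k_4,k_5)) all reduce to 0 modulo the current basis, so we have a Gröbner basis.
Inter-reduce: drop elements whose leading term is divisible by another's, tail-reduce, and make monic.
Reduced Gröbner basis: {x + 16/3y^3 - 28/3y^2 - 14y - 4/3, y^4 - 3/2y^3 - 55/16y^2 - 13/16y + 1/8}.

Same reduced basis, so the two generating sets span the same ideal.

Yes, the ideals are equal.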